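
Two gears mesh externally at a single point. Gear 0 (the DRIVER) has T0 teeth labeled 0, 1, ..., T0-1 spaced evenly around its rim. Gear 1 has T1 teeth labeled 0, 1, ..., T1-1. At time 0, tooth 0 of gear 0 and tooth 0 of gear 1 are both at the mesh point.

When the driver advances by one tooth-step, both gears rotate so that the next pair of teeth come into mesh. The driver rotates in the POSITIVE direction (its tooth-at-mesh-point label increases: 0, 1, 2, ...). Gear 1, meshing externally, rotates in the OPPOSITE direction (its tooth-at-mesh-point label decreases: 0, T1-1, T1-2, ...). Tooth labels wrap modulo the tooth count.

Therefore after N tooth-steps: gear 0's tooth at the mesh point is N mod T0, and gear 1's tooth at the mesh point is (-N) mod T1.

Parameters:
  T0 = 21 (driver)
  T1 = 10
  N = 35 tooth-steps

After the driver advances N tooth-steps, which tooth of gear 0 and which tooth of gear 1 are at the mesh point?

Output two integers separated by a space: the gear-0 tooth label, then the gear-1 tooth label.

Gear 0 (driver, T0=21): tooth at mesh = N mod T0
  35 = 1 * 21 + 14, so 35 mod 21 = 14
  gear 0 tooth = 14
Gear 1 (driven, T1=10): tooth at mesh = (-N) mod T1
  35 = 3 * 10 + 5, so 35 mod 10 = 5
  (-35) mod 10 = (-5) mod 10 = 10 - 5 = 5
Mesh after 35 steps: gear-0 tooth 14 meets gear-1 tooth 5

Answer: 14 5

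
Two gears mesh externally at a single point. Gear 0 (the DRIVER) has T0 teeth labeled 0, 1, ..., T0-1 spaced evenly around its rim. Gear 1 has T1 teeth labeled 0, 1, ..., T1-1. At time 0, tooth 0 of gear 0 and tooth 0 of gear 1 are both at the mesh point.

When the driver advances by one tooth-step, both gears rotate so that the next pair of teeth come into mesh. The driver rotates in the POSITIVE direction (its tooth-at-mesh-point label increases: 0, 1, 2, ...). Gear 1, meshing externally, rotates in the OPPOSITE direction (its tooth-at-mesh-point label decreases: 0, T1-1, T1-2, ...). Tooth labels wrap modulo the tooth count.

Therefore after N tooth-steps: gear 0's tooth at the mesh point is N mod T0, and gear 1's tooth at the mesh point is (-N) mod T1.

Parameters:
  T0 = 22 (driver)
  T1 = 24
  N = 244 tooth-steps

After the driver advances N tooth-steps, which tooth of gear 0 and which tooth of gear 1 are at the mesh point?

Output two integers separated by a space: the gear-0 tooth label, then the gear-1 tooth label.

Answer: 2 20

Derivation:
Gear 0 (driver, T0=22): tooth at mesh = N mod T0
  244 = 11 * 22 + 2, so 244 mod 22 = 2
  gear 0 tooth = 2
Gear 1 (driven, T1=24): tooth at mesh = (-N) mod T1
  244 = 10 * 24 + 4, so 244 mod 24 = 4
  (-244) mod 24 = (-4) mod 24 = 24 - 4 = 20
Mesh after 244 steps: gear-0 tooth 2 meets gear-1 tooth 20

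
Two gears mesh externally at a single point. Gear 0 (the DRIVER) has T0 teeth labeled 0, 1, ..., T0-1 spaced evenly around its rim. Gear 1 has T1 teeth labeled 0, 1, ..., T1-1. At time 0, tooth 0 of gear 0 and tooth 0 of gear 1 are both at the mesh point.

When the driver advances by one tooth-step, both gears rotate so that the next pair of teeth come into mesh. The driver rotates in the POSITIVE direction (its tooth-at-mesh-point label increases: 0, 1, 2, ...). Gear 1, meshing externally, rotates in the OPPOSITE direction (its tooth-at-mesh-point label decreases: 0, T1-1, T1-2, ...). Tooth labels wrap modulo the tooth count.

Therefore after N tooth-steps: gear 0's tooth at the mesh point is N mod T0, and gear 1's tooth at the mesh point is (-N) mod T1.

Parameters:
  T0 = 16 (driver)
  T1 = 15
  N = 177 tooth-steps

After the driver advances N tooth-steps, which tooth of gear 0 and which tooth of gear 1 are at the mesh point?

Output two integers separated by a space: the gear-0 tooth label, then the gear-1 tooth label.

Answer: 1 3

Derivation:
Gear 0 (driver, T0=16): tooth at mesh = N mod T0
  177 = 11 * 16 + 1, so 177 mod 16 = 1
  gear 0 tooth = 1
Gear 1 (driven, T1=15): tooth at mesh = (-N) mod T1
  177 = 11 * 15 + 12, so 177 mod 15 = 12
  (-177) mod 15 = (-12) mod 15 = 15 - 12 = 3
Mesh after 177 steps: gear-0 tooth 1 meets gear-1 tooth 3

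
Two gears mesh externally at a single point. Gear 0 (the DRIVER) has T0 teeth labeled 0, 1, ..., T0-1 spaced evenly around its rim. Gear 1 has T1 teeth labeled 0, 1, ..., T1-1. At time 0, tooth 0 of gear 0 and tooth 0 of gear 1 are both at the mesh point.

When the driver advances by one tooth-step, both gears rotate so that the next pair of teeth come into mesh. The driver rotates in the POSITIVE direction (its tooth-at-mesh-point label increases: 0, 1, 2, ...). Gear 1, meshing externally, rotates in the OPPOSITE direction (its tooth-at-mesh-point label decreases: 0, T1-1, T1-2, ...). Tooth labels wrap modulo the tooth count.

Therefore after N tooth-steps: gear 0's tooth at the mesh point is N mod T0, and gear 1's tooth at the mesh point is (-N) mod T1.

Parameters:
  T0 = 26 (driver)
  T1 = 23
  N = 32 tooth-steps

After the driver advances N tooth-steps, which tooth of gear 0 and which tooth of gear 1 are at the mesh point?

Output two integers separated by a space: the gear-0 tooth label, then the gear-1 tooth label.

Gear 0 (driver, T0=26): tooth at mesh = N mod T0
  32 = 1 * 26 + 6, so 32 mod 26 = 6
  gear 0 tooth = 6
Gear 1 (driven, T1=23): tooth at mesh = (-N) mod T1
  32 = 1 * 23 + 9, so 32 mod 23 = 9
  (-32) mod 23 = (-9) mod 23 = 23 - 9 = 14
Mesh after 32 steps: gear-0 tooth 6 meets gear-1 tooth 14

Answer: 6 14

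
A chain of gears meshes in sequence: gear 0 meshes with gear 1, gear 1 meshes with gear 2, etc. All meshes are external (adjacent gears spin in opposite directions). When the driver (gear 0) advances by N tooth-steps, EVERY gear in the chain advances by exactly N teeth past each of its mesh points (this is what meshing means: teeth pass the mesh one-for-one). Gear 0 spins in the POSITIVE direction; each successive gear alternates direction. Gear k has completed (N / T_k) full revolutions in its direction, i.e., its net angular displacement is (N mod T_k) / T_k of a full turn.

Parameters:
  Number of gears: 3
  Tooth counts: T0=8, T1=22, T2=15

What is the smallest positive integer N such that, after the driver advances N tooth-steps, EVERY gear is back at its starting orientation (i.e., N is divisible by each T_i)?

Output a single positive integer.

Gear k returns to start when N is a multiple of T_k.
All gears at start simultaneously when N is a common multiple of [8, 22, 15]; the smallest such N is lcm(8, 22, 15).
Start: lcm = T0 = 8
Fold in T1=22: gcd(8, 22) = 2; lcm(8, 22) = 8 * 22 / 2 = 176 / 2 = 88
Fold in T2=15: gcd(88, 15) = 1; lcm(88, 15) = 88 * 15 / 1 = 1320 / 1 = 1320
Full cycle length = 1320

Answer: 1320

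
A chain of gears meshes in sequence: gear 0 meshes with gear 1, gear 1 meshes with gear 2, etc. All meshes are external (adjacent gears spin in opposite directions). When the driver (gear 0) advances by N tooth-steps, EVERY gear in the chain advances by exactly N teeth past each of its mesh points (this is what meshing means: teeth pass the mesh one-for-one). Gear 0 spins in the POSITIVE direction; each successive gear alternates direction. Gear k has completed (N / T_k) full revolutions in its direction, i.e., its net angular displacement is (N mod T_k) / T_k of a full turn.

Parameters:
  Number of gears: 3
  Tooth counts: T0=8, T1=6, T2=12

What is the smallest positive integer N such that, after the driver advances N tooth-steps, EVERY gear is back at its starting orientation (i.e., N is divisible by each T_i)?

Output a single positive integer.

Answer: 24

Derivation:
Gear k returns to start when N is a multiple of T_k.
All gears at start simultaneously when N is a common multiple of [8, 6, 12]; the smallest such N is lcm(8, 6, 12).
Start: lcm = T0 = 8
Fold in T1=6: gcd(8, 6) = 2; lcm(8, 6) = 8 * 6 / 2 = 48 / 2 = 24
Fold in T2=12: gcd(24, 12) = 12; lcm(24, 12) = 24 * 12 / 12 = 288 / 12 = 24
Full cycle length = 24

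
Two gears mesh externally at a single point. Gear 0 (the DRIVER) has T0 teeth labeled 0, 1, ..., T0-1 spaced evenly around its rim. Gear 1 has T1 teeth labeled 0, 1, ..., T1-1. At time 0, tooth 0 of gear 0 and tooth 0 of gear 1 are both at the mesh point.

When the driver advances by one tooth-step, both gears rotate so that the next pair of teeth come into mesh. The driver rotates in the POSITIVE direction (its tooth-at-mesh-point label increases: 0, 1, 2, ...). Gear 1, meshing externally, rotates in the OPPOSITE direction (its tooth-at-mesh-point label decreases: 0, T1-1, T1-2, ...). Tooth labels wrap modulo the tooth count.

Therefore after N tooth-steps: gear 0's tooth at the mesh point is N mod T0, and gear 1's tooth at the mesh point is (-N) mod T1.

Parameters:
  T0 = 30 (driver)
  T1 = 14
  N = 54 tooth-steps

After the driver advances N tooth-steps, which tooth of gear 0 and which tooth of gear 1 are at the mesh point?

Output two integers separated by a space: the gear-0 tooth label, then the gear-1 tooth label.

Answer: 24 2

Derivation:
Gear 0 (driver, T0=30): tooth at mesh = N mod T0
  54 = 1 * 30 + 24, so 54 mod 30 = 24
  gear 0 tooth = 24
Gear 1 (driven, T1=14): tooth at mesh = (-N) mod T1
  54 = 3 * 14 + 12, so 54 mod 14 = 12
  (-54) mod 14 = (-12) mod 14 = 14 - 12 = 2
Mesh after 54 steps: gear-0 tooth 24 meets gear-1 tooth 2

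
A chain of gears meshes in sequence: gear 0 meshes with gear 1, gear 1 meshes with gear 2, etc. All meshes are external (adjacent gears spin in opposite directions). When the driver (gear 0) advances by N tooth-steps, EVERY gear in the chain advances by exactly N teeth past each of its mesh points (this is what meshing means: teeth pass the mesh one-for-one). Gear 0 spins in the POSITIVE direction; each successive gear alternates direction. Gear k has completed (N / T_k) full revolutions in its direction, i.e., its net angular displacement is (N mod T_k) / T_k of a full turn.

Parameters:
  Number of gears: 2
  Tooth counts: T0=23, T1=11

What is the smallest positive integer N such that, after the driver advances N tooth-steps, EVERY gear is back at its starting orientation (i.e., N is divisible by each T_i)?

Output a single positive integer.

Gear k returns to start when N is a multiple of T_k.
All gears at start simultaneously when N is a common multiple of [23, 11]; the smallest such N is lcm(23, 11).
Start: lcm = T0 = 23
Fold in T1=11: gcd(23, 11) = 1; lcm(23, 11) = 23 * 11 / 1 = 253 / 1 = 253
Full cycle length = 253

Answer: 253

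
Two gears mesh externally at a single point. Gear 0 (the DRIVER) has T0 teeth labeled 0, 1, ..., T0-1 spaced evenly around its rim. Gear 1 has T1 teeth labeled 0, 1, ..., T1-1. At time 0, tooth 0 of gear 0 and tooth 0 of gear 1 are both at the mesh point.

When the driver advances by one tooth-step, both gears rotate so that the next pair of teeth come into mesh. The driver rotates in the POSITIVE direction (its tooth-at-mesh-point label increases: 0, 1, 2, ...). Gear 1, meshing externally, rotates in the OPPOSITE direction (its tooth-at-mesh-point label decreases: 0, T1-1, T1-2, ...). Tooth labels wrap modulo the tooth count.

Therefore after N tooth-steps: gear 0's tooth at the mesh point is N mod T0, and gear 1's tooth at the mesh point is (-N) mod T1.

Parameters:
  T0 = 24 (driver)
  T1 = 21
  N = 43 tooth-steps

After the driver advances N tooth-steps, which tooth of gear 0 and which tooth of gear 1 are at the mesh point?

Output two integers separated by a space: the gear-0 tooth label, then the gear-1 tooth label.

Gear 0 (driver, T0=24): tooth at mesh = N mod T0
  43 = 1 * 24 + 19, so 43 mod 24 = 19
  gear 0 tooth = 19
Gear 1 (driven, T1=21): tooth at mesh = (-N) mod T1
  43 = 2 * 21 + 1, so 43 mod 21 = 1
  (-43) mod 21 = (-1) mod 21 = 21 - 1 = 20
Mesh after 43 steps: gear-0 tooth 19 meets gear-1 tooth 20

Answer: 19 20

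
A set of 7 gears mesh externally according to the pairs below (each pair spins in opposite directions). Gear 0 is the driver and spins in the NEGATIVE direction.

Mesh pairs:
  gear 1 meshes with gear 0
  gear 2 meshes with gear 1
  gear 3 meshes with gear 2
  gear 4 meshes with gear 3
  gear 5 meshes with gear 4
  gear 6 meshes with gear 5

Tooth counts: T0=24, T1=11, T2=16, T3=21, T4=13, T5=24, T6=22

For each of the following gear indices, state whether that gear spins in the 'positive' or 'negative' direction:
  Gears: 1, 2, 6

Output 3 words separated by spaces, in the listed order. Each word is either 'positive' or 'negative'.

Gear 0 (driver): negative (depth 0)
  gear 1: meshes with gear 0 -> depth 1 -> positive (opposite of gear 0)
  gear 2: meshes with gear 1 -> depth 2 -> negative (opposite of gear 1)
  gear 3: meshes with gear 2 -> depth 3 -> positive (opposite of gear 2)
  gear 4: meshes with gear 3 -> depth 4 -> negative (opposite of gear 3)
  gear 5: meshes with gear 4 -> depth 5 -> positive (opposite of gear 4)
  gear 6: meshes with gear 5 -> depth 6 -> negative (opposite of gear 5)
Queried indices 1, 2, 6 -> positive, negative, negative

Answer: positive negative negative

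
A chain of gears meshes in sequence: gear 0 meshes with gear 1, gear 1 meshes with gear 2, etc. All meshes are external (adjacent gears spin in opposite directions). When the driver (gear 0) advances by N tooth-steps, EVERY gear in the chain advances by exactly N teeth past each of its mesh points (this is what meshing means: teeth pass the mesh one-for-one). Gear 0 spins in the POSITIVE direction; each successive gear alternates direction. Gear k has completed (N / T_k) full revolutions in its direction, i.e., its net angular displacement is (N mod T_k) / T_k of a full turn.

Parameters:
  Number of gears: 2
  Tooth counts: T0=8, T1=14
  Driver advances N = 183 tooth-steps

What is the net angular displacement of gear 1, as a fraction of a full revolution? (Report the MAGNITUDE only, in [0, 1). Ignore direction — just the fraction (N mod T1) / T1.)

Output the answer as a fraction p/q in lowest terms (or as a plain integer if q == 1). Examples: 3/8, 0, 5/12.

Answer: 1/14

Derivation:
Chain of 2 gears, tooth counts: [8, 14]
  gear 0: T0=8, direction=positive, advance = 183 mod 8 = 7 teeth = 7/8 turn
  gear 1: T1=14, direction=negative, advance = 183 mod 14 = 1 teeth = 1/14 turn
Gear 1: 183 mod 14 = 1
Fraction = 1 / 14 = 1/14 (gcd(1,14)=1) = 1/14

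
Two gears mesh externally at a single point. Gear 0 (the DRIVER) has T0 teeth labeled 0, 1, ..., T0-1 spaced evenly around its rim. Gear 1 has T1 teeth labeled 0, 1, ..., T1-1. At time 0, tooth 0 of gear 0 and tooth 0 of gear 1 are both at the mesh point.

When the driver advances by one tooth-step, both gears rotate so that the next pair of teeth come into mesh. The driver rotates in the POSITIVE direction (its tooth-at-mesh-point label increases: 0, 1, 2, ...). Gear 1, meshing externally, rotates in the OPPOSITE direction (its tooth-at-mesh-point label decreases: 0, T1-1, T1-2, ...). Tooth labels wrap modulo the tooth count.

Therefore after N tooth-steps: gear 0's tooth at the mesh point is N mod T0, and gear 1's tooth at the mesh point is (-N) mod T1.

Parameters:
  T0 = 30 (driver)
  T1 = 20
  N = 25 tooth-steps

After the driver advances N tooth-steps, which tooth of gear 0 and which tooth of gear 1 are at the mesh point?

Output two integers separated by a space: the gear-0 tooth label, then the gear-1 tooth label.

Answer: 25 15

Derivation:
Gear 0 (driver, T0=30): tooth at mesh = N mod T0
  25 = 0 * 30 + 25, so 25 mod 30 = 25
  gear 0 tooth = 25
Gear 1 (driven, T1=20): tooth at mesh = (-N) mod T1
  25 = 1 * 20 + 5, so 25 mod 20 = 5
  (-25) mod 20 = (-5) mod 20 = 20 - 5 = 15
Mesh after 25 steps: gear-0 tooth 25 meets gear-1 tooth 15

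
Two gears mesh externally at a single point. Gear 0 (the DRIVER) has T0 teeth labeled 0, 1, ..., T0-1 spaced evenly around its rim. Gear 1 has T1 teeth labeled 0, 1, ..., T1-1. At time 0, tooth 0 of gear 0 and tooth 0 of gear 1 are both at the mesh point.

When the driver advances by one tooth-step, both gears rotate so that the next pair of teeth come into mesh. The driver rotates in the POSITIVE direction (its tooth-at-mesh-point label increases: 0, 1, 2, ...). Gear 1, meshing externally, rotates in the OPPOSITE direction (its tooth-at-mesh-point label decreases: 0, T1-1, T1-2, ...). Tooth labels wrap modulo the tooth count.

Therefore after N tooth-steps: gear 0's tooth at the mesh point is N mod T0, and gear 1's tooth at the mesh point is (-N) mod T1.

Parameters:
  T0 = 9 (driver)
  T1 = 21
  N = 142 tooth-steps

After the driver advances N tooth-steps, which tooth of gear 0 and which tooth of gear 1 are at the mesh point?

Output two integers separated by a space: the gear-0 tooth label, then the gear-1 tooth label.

Gear 0 (driver, T0=9): tooth at mesh = N mod T0
  142 = 15 * 9 + 7, so 142 mod 9 = 7
  gear 0 tooth = 7
Gear 1 (driven, T1=21): tooth at mesh = (-N) mod T1
  142 = 6 * 21 + 16, so 142 mod 21 = 16
  (-142) mod 21 = (-16) mod 21 = 21 - 16 = 5
Mesh after 142 steps: gear-0 tooth 7 meets gear-1 tooth 5

Answer: 7 5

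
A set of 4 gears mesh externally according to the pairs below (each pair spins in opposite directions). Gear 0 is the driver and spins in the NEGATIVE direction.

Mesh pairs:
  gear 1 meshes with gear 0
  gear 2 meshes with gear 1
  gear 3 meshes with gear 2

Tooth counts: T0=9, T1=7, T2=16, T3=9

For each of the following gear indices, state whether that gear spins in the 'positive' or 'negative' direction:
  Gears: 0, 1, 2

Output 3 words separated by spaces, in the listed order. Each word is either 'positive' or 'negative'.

Gear 0 (driver): negative (depth 0)
  gear 1: meshes with gear 0 -> depth 1 -> positive (opposite of gear 0)
  gear 2: meshes with gear 1 -> depth 2 -> negative (opposite of gear 1)
  gear 3: meshes with gear 2 -> depth 3 -> positive (opposite of gear 2)
Queried indices 0, 1, 2 -> negative, positive, negative

Answer: negative positive negative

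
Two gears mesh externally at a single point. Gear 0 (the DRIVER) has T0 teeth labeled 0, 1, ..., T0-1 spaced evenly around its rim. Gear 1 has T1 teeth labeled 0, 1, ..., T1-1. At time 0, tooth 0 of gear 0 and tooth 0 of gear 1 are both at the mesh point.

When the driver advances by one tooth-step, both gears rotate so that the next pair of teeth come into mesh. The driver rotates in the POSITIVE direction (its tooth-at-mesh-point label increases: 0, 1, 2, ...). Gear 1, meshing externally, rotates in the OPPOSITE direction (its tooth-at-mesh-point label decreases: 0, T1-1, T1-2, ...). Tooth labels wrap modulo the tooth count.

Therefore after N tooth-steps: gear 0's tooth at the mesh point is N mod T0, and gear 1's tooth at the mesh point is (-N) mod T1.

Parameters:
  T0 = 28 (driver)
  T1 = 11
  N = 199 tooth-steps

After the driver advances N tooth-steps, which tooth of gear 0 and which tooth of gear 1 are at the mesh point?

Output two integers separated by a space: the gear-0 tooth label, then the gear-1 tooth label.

Answer: 3 10

Derivation:
Gear 0 (driver, T0=28): tooth at mesh = N mod T0
  199 = 7 * 28 + 3, so 199 mod 28 = 3
  gear 0 tooth = 3
Gear 1 (driven, T1=11): tooth at mesh = (-N) mod T1
  199 = 18 * 11 + 1, so 199 mod 11 = 1
  (-199) mod 11 = (-1) mod 11 = 11 - 1 = 10
Mesh after 199 steps: gear-0 tooth 3 meets gear-1 tooth 10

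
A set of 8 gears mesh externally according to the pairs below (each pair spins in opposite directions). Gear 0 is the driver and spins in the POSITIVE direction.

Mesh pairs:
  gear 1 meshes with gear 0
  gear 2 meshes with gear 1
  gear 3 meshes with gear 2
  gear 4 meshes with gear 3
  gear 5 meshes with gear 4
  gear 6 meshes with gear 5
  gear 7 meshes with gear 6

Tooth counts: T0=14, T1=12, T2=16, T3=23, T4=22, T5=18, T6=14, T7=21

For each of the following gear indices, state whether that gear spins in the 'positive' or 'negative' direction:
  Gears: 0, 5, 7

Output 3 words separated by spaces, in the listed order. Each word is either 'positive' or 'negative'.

Answer: positive negative negative

Derivation:
Gear 0 (driver): positive (depth 0)
  gear 1: meshes with gear 0 -> depth 1 -> negative (opposite of gear 0)
  gear 2: meshes with gear 1 -> depth 2 -> positive (opposite of gear 1)
  gear 3: meshes with gear 2 -> depth 3 -> negative (opposite of gear 2)
  gear 4: meshes with gear 3 -> depth 4 -> positive (opposite of gear 3)
  gear 5: meshes with gear 4 -> depth 5 -> negative (opposite of gear 4)
  gear 6: meshes with gear 5 -> depth 6 -> positive (opposite of gear 5)
  gear 7: meshes with gear 6 -> depth 7 -> negative (opposite of gear 6)
Queried indices 0, 5, 7 -> positive, negative, negative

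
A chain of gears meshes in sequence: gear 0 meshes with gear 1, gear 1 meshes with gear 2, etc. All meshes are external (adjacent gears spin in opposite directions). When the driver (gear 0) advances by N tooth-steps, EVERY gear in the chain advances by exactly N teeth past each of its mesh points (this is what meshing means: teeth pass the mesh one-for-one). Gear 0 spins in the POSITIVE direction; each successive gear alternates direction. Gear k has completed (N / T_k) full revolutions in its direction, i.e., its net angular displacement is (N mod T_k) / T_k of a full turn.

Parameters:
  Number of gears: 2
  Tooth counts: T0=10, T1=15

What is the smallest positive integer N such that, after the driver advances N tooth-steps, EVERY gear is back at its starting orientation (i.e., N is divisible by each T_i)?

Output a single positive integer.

Answer: 30

Derivation:
Gear k returns to start when N is a multiple of T_k.
All gears at start simultaneously when N is a common multiple of [10, 15]; the smallest such N is lcm(10, 15).
Start: lcm = T0 = 10
Fold in T1=15: gcd(10, 15) = 5; lcm(10, 15) = 10 * 15 / 5 = 150 / 5 = 30
Full cycle length = 30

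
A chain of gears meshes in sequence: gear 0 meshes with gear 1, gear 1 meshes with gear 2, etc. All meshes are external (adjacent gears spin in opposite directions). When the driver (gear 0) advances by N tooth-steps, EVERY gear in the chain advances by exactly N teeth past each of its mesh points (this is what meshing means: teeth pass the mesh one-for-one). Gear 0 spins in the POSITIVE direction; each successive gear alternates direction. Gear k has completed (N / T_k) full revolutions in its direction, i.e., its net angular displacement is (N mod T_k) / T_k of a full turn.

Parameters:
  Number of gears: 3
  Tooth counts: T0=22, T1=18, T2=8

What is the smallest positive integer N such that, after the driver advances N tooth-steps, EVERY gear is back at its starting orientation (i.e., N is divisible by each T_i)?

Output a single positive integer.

Gear k returns to start when N is a multiple of T_k.
All gears at start simultaneously when N is a common multiple of [22, 18, 8]; the smallest such N is lcm(22, 18, 8).
Start: lcm = T0 = 22
Fold in T1=18: gcd(22, 18) = 2; lcm(22, 18) = 22 * 18 / 2 = 396 / 2 = 198
Fold in T2=8: gcd(198, 8) = 2; lcm(198, 8) = 198 * 8 / 2 = 1584 / 2 = 792
Full cycle length = 792

Answer: 792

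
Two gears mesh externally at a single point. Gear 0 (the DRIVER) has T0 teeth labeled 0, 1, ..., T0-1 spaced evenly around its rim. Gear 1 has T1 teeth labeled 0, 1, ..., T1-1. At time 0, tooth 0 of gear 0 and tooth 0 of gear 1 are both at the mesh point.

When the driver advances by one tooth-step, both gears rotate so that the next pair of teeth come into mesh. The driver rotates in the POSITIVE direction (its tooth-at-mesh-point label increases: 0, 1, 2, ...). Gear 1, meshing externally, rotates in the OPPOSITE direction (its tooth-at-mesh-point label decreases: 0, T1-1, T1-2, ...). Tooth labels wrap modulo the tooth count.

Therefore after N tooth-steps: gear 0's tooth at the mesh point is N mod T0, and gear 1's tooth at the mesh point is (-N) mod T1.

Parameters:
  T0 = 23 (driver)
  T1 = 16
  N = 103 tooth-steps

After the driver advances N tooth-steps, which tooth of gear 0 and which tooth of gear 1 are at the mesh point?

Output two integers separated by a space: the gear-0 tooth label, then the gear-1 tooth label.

Gear 0 (driver, T0=23): tooth at mesh = N mod T0
  103 = 4 * 23 + 11, so 103 mod 23 = 11
  gear 0 tooth = 11
Gear 1 (driven, T1=16): tooth at mesh = (-N) mod T1
  103 = 6 * 16 + 7, so 103 mod 16 = 7
  (-103) mod 16 = (-7) mod 16 = 16 - 7 = 9
Mesh after 103 steps: gear-0 tooth 11 meets gear-1 tooth 9

Answer: 11 9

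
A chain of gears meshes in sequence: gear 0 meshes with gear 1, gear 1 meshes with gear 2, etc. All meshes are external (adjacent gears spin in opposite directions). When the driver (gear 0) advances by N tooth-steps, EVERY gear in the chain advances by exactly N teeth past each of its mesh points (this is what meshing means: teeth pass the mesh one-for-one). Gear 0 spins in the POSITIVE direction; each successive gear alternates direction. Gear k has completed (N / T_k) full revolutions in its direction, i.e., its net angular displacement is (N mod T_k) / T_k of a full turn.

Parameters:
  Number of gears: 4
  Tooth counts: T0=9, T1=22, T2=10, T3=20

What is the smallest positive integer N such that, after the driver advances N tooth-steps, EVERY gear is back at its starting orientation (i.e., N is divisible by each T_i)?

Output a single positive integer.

Answer: 1980

Derivation:
Gear k returns to start when N is a multiple of T_k.
All gears at start simultaneously when N is a common multiple of [9, 22, 10, 20]; the smallest such N is lcm(9, 22, 10, 20).
Start: lcm = T0 = 9
Fold in T1=22: gcd(9, 22) = 1; lcm(9, 22) = 9 * 22 / 1 = 198 / 1 = 198
Fold in T2=10: gcd(198, 10) = 2; lcm(198, 10) = 198 * 10 / 2 = 1980 / 2 = 990
Fold in T3=20: gcd(990, 20) = 10; lcm(990, 20) = 990 * 20 / 10 = 19800 / 10 = 1980
Full cycle length = 1980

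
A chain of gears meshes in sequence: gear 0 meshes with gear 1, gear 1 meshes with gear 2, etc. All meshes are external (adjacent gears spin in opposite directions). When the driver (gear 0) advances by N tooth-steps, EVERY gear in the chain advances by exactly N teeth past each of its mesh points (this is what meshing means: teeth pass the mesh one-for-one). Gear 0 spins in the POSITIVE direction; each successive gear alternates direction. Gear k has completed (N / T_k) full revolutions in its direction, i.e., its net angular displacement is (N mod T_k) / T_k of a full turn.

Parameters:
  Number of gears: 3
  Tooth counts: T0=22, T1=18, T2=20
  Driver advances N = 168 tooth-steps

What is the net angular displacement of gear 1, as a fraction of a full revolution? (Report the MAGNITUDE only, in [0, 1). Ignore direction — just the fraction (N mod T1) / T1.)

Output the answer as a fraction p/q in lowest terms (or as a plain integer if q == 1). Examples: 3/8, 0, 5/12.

Chain of 3 gears, tooth counts: [22, 18, 20]
  gear 0: T0=22, direction=positive, advance = 168 mod 22 = 14 teeth = 14/22 turn
  gear 1: T1=18, direction=negative, advance = 168 mod 18 = 6 teeth = 6/18 turn
  gear 2: T2=20, direction=positive, advance = 168 mod 20 = 8 teeth = 8/20 turn
Gear 1: 168 mod 18 = 6
Fraction = 6 / 18 = 1/3 (gcd(6,18)=6) = 1/3

Answer: 1/3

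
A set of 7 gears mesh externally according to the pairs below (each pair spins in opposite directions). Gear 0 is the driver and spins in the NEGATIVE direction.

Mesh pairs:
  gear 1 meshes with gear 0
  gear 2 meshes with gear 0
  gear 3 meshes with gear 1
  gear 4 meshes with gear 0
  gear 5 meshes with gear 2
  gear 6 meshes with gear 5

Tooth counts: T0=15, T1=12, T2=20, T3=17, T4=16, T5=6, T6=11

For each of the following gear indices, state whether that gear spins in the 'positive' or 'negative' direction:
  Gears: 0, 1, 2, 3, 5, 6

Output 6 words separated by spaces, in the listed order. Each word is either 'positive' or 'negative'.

Answer: negative positive positive negative negative positive

Derivation:
Gear 0 (driver): negative (depth 0)
  gear 1: meshes with gear 0 -> depth 1 -> positive (opposite of gear 0)
  gear 2: meshes with gear 0 -> depth 1 -> positive (opposite of gear 0)
  gear 3: meshes with gear 1 -> depth 2 -> negative (opposite of gear 1)
  gear 4: meshes with gear 0 -> depth 1 -> positive (opposite of gear 0)
  gear 5: meshes with gear 2 -> depth 2 -> negative (opposite of gear 2)
  gear 6: meshes with gear 5 -> depth 3 -> positive (opposite of gear 5)
Queried indices 0, 1, 2, 3, 5, 6 -> negative, positive, positive, negative, negative, positive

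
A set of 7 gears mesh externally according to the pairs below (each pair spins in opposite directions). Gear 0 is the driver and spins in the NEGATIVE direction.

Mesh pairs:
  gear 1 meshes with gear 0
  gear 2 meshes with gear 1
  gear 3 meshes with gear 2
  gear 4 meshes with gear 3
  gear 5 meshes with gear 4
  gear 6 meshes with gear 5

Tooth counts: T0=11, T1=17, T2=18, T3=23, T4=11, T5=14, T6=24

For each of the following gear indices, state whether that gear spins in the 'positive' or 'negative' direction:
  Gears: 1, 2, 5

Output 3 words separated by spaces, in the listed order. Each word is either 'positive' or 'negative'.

Answer: positive negative positive

Derivation:
Gear 0 (driver): negative (depth 0)
  gear 1: meshes with gear 0 -> depth 1 -> positive (opposite of gear 0)
  gear 2: meshes with gear 1 -> depth 2 -> negative (opposite of gear 1)
  gear 3: meshes with gear 2 -> depth 3 -> positive (opposite of gear 2)
  gear 4: meshes with gear 3 -> depth 4 -> negative (opposite of gear 3)
  gear 5: meshes with gear 4 -> depth 5 -> positive (opposite of gear 4)
  gear 6: meshes with gear 5 -> depth 6 -> negative (opposite of gear 5)
Queried indices 1, 2, 5 -> positive, negative, positive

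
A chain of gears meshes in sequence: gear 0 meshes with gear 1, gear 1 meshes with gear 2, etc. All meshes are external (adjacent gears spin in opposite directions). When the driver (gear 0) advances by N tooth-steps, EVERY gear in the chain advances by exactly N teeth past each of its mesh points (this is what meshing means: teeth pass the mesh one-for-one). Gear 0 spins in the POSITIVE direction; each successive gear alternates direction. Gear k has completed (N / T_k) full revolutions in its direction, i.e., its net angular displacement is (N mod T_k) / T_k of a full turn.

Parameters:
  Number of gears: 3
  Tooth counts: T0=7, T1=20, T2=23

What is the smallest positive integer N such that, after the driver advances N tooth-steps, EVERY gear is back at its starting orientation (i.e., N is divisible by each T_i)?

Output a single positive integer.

Gear k returns to start when N is a multiple of T_k.
All gears at start simultaneously when N is a common multiple of [7, 20, 23]; the smallest such N is lcm(7, 20, 23).
Start: lcm = T0 = 7
Fold in T1=20: gcd(7, 20) = 1; lcm(7, 20) = 7 * 20 / 1 = 140 / 1 = 140
Fold in T2=23: gcd(140, 23) = 1; lcm(140, 23) = 140 * 23 / 1 = 3220 / 1 = 3220
Full cycle length = 3220

Answer: 3220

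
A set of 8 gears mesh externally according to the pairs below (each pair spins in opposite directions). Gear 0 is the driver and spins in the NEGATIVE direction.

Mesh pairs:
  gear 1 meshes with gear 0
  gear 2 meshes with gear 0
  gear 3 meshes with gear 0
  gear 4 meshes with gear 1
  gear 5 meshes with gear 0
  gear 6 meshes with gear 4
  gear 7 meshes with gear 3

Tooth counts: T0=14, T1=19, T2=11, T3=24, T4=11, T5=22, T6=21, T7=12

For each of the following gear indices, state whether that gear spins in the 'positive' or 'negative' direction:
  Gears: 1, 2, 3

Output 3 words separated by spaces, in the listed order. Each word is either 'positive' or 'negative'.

Gear 0 (driver): negative (depth 0)
  gear 1: meshes with gear 0 -> depth 1 -> positive (opposite of gear 0)
  gear 2: meshes with gear 0 -> depth 1 -> positive (opposite of gear 0)
  gear 3: meshes with gear 0 -> depth 1 -> positive (opposite of gear 0)
  gear 4: meshes with gear 1 -> depth 2 -> negative (opposite of gear 1)
  gear 5: meshes with gear 0 -> depth 1 -> positive (opposite of gear 0)
  gear 6: meshes with gear 4 -> depth 3 -> positive (opposite of gear 4)
  gear 7: meshes with gear 3 -> depth 2 -> negative (opposite of gear 3)
Queried indices 1, 2, 3 -> positive, positive, positive

Answer: positive positive positive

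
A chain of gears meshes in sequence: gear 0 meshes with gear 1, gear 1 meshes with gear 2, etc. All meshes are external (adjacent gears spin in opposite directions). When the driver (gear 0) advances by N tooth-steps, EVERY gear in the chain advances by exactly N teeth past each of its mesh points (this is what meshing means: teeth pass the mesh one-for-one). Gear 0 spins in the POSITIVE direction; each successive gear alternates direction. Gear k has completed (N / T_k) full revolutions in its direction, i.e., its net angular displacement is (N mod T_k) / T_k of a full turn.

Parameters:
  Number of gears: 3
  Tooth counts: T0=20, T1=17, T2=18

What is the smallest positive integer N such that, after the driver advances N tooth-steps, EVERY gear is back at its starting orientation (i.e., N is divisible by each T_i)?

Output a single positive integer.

Answer: 3060

Derivation:
Gear k returns to start when N is a multiple of T_k.
All gears at start simultaneously when N is a common multiple of [20, 17, 18]; the smallest such N is lcm(20, 17, 18).
Start: lcm = T0 = 20
Fold in T1=17: gcd(20, 17) = 1; lcm(20, 17) = 20 * 17 / 1 = 340 / 1 = 340
Fold in T2=18: gcd(340, 18) = 2; lcm(340, 18) = 340 * 18 / 2 = 6120 / 2 = 3060
Full cycle length = 3060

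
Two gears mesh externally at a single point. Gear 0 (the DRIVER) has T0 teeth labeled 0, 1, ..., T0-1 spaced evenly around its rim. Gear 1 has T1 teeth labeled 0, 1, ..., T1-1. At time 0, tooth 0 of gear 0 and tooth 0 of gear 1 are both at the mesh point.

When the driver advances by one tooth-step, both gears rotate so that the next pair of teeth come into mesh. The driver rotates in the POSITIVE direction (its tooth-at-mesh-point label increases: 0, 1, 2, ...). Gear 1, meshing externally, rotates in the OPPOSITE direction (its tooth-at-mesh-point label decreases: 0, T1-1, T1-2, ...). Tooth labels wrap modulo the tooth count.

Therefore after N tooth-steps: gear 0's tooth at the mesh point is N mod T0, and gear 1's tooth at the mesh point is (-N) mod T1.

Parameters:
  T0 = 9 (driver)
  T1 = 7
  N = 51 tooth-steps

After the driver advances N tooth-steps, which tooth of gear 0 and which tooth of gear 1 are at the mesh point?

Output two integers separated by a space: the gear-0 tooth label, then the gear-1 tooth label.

Answer: 6 5

Derivation:
Gear 0 (driver, T0=9): tooth at mesh = N mod T0
  51 = 5 * 9 + 6, so 51 mod 9 = 6
  gear 0 tooth = 6
Gear 1 (driven, T1=7): tooth at mesh = (-N) mod T1
  51 = 7 * 7 + 2, so 51 mod 7 = 2
  (-51) mod 7 = (-2) mod 7 = 7 - 2 = 5
Mesh after 51 steps: gear-0 tooth 6 meets gear-1 tooth 5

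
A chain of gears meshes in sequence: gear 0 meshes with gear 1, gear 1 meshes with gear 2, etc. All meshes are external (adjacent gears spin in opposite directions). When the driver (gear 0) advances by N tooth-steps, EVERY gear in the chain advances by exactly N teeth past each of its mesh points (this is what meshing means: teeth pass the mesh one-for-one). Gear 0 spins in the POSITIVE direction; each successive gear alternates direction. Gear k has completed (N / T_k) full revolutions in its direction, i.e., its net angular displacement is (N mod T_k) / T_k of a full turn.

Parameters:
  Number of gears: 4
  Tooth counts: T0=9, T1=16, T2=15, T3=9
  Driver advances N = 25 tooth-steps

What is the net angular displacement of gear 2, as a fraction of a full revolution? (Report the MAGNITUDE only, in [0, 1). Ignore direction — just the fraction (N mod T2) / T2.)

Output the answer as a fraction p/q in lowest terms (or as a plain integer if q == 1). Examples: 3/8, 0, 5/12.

Chain of 4 gears, tooth counts: [9, 16, 15, 9]
  gear 0: T0=9, direction=positive, advance = 25 mod 9 = 7 teeth = 7/9 turn
  gear 1: T1=16, direction=negative, advance = 25 mod 16 = 9 teeth = 9/16 turn
  gear 2: T2=15, direction=positive, advance = 25 mod 15 = 10 teeth = 10/15 turn
  gear 3: T3=9, direction=negative, advance = 25 mod 9 = 7 teeth = 7/9 turn
Gear 2: 25 mod 15 = 10
Fraction = 10 / 15 = 2/3 (gcd(10,15)=5) = 2/3

Answer: 2/3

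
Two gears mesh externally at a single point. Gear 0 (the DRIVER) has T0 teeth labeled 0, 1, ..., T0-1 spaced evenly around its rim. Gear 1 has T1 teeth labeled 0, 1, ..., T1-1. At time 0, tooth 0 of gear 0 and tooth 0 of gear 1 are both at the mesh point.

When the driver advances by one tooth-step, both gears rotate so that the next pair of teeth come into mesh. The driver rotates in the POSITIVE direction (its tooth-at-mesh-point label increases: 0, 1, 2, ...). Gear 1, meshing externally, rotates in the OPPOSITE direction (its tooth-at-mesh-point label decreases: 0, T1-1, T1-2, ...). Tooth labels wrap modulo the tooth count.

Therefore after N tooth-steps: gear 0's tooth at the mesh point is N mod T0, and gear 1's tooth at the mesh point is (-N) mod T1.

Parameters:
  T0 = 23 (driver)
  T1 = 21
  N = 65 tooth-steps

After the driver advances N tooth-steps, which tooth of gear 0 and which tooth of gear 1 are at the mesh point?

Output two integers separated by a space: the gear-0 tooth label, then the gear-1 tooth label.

Answer: 19 19

Derivation:
Gear 0 (driver, T0=23): tooth at mesh = N mod T0
  65 = 2 * 23 + 19, so 65 mod 23 = 19
  gear 0 tooth = 19
Gear 1 (driven, T1=21): tooth at mesh = (-N) mod T1
  65 = 3 * 21 + 2, so 65 mod 21 = 2
  (-65) mod 21 = (-2) mod 21 = 21 - 2 = 19
Mesh after 65 steps: gear-0 tooth 19 meets gear-1 tooth 19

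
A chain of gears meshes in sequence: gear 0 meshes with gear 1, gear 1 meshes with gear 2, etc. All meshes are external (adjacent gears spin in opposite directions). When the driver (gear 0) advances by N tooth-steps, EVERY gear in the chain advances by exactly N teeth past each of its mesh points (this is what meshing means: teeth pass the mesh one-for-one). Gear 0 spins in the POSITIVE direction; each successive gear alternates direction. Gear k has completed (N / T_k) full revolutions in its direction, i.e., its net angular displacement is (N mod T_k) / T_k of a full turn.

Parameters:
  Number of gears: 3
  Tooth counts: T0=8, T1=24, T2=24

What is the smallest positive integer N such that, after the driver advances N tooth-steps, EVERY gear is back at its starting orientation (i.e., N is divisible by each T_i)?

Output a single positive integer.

Answer: 24

Derivation:
Gear k returns to start when N is a multiple of T_k.
All gears at start simultaneously when N is a common multiple of [8, 24, 24]; the smallest such N is lcm(8, 24, 24).
Start: lcm = T0 = 8
Fold in T1=24: gcd(8, 24) = 8; lcm(8, 24) = 8 * 24 / 8 = 192 / 8 = 24
Fold in T2=24: gcd(24, 24) = 24; lcm(24, 24) = 24 * 24 / 24 = 576 / 24 = 24
Full cycle length = 24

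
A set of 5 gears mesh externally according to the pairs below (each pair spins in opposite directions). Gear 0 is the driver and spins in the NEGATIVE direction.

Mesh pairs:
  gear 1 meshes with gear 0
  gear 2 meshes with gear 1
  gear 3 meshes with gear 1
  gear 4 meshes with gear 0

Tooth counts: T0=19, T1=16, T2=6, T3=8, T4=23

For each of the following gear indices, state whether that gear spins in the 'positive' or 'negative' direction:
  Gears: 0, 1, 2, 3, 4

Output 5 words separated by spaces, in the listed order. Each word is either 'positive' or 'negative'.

Answer: negative positive negative negative positive

Derivation:
Gear 0 (driver): negative (depth 0)
  gear 1: meshes with gear 0 -> depth 1 -> positive (opposite of gear 0)
  gear 2: meshes with gear 1 -> depth 2 -> negative (opposite of gear 1)
  gear 3: meshes with gear 1 -> depth 2 -> negative (opposite of gear 1)
  gear 4: meshes with gear 0 -> depth 1 -> positive (opposite of gear 0)
Queried indices 0, 1, 2, 3, 4 -> negative, positive, negative, negative, positive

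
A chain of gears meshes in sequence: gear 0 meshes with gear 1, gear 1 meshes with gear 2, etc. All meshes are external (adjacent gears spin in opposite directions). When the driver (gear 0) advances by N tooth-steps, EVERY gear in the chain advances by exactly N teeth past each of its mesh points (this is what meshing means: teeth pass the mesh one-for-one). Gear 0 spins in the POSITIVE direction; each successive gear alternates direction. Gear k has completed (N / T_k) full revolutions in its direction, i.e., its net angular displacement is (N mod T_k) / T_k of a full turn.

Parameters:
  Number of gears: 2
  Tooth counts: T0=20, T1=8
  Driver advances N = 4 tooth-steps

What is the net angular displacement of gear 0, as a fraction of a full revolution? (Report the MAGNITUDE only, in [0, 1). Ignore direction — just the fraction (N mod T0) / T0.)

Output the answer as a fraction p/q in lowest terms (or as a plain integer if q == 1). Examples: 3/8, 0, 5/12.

Chain of 2 gears, tooth counts: [20, 8]
  gear 0: T0=20, direction=positive, advance = 4 mod 20 = 4 teeth = 4/20 turn
  gear 1: T1=8, direction=negative, advance = 4 mod 8 = 4 teeth = 4/8 turn
Gear 0: 4 mod 20 = 4
Fraction = 4 / 20 = 1/5 (gcd(4,20)=4) = 1/5

Answer: 1/5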